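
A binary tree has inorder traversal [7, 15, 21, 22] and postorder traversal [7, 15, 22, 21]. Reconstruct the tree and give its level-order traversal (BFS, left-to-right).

Inorder:   [7, 15, 21, 22]
Postorder: [7, 15, 22, 21]
Algorithm: postorder visits root last, so walk postorder right-to-left;
each value is the root of the current inorder slice — split it at that
value, recurse on the right subtree first, then the left.
Recursive splits:
  root=21; inorder splits into left=[7, 15], right=[22]
  root=22; inorder splits into left=[], right=[]
  root=15; inorder splits into left=[7], right=[]
  root=7; inorder splits into left=[], right=[]
Reconstructed level-order: [21, 15, 22, 7]


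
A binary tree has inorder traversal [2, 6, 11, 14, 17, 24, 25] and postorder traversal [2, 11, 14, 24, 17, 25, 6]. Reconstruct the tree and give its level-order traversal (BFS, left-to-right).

Inorder:   [2, 6, 11, 14, 17, 24, 25]
Postorder: [2, 11, 14, 24, 17, 25, 6]
Algorithm: postorder visits root last, so walk postorder right-to-left;
each value is the root of the current inorder slice — split it at that
value, recurse on the right subtree first, then the left.
Recursive splits:
  root=6; inorder splits into left=[2], right=[11, 14, 17, 24, 25]
  root=25; inorder splits into left=[11, 14, 17, 24], right=[]
  root=17; inorder splits into left=[11, 14], right=[24]
  root=24; inorder splits into left=[], right=[]
  root=14; inorder splits into left=[11], right=[]
  root=11; inorder splits into left=[], right=[]
  root=2; inorder splits into left=[], right=[]
Reconstructed level-order: [6, 2, 25, 17, 14, 24, 11]


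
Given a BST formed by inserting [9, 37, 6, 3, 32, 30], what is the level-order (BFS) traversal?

Tree insertion order: [9, 37, 6, 3, 32, 30]
Tree (level-order array): [9, 6, 37, 3, None, 32, None, None, None, 30]
BFS from the root, enqueuing left then right child of each popped node:
  queue [9] -> pop 9, enqueue [6, 37], visited so far: [9]
  queue [6, 37] -> pop 6, enqueue [3], visited so far: [9, 6]
  queue [37, 3] -> pop 37, enqueue [32], visited so far: [9, 6, 37]
  queue [3, 32] -> pop 3, enqueue [none], visited so far: [9, 6, 37, 3]
  queue [32] -> pop 32, enqueue [30], visited so far: [9, 6, 37, 3, 32]
  queue [30] -> pop 30, enqueue [none], visited so far: [9, 6, 37, 3, 32, 30]
Result: [9, 6, 37, 3, 32, 30]


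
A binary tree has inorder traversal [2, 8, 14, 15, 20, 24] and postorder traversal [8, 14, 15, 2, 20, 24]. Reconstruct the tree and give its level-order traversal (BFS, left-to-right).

Inorder:   [2, 8, 14, 15, 20, 24]
Postorder: [8, 14, 15, 2, 20, 24]
Algorithm: postorder visits root last, so walk postorder right-to-left;
each value is the root of the current inorder slice — split it at that
value, recurse on the right subtree first, then the left.
Recursive splits:
  root=24; inorder splits into left=[2, 8, 14, 15, 20], right=[]
  root=20; inorder splits into left=[2, 8, 14, 15], right=[]
  root=2; inorder splits into left=[], right=[8, 14, 15]
  root=15; inorder splits into left=[8, 14], right=[]
  root=14; inorder splits into left=[8], right=[]
  root=8; inorder splits into left=[], right=[]
Reconstructed level-order: [24, 20, 2, 15, 14, 8]


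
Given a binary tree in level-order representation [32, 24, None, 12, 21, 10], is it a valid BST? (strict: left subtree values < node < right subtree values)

Level-order array: [32, 24, None, 12, 21, 10]
Validate using subtree bounds (lo, hi): at each node, require lo < value < hi,
then recurse left with hi=value and right with lo=value.
Preorder trace (stopping at first violation):
  at node 32 with bounds (-inf, +inf): OK
  at node 24 with bounds (-inf, 32): OK
  at node 12 with bounds (-inf, 24): OK
  at node 10 with bounds (-inf, 12): OK
  at node 21 with bounds (24, 32): VIOLATION
Node 21 violates its bound: not (24 < 21 < 32).
Result: Not a valid BST


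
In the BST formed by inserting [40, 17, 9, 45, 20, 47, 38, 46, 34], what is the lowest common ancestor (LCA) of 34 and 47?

Tree insertion order: [40, 17, 9, 45, 20, 47, 38, 46, 34]
Tree (level-order array): [40, 17, 45, 9, 20, None, 47, None, None, None, 38, 46, None, 34]
In a BST, the LCA of p=34, q=47 is the first node v on the
root-to-leaf path with p <= v <= q (go left if both < v, right if both > v).
Walk from root:
  at 40: 34 <= 40 <= 47, this is the LCA
LCA = 40


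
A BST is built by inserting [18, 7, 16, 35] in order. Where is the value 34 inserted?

Starting tree (level order): [18, 7, 35, None, 16]
Insertion path: 18 -> 35
Result: insert 34 as left child of 35
Final tree (level order): [18, 7, 35, None, 16, 34]


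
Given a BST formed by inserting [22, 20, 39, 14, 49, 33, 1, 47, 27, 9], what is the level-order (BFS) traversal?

Tree insertion order: [22, 20, 39, 14, 49, 33, 1, 47, 27, 9]
Tree (level-order array): [22, 20, 39, 14, None, 33, 49, 1, None, 27, None, 47, None, None, 9]
BFS from the root, enqueuing left then right child of each popped node:
  queue [22] -> pop 22, enqueue [20, 39], visited so far: [22]
  queue [20, 39] -> pop 20, enqueue [14], visited so far: [22, 20]
  queue [39, 14] -> pop 39, enqueue [33, 49], visited so far: [22, 20, 39]
  queue [14, 33, 49] -> pop 14, enqueue [1], visited so far: [22, 20, 39, 14]
  queue [33, 49, 1] -> pop 33, enqueue [27], visited so far: [22, 20, 39, 14, 33]
  queue [49, 1, 27] -> pop 49, enqueue [47], visited so far: [22, 20, 39, 14, 33, 49]
  queue [1, 27, 47] -> pop 1, enqueue [9], visited so far: [22, 20, 39, 14, 33, 49, 1]
  queue [27, 47, 9] -> pop 27, enqueue [none], visited so far: [22, 20, 39, 14, 33, 49, 1, 27]
  queue [47, 9] -> pop 47, enqueue [none], visited so far: [22, 20, 39, 14, 33, 49, 1, 27, 47]
  queue [9] -> pop 9, enqueue [none], visited so far: [22, 20, 39, 14, 33, 49, 1, 27, 47, 9]
Result: [22, 20, 39, 14, 33, 49, 1, 27, 47, 9]


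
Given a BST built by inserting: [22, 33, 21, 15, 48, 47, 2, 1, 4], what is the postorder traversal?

Tree insertion order: [22, 33, 21, 15, 48, 47, 2, 1, 4]
Tree (level-order array): [22, 21, 33, 15, None, None, 48, 2, None, 47, None, 1, 4]
Postorder traversal: [1, 4, 2, 15, 21, 47, 48, 33, 22]


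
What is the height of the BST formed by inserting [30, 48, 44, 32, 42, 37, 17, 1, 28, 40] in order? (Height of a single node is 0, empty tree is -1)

Insertion order: [30, 48, 44, 32, 42, 37, 17, 1, 28, 40]
Tree (level-order array): [30, 17, 48, 1, 28, 44, None, None, None, None, None, 32, None, None, 42, 37, None, None, 40]
Compute height bottom-up (empty subtree = -1):
  height(1) = 1 + max(-1, -1) = 0
  height(28) = 1 + max(-1, -1) = 0
  height(17) = 1 + max(0, 0) = 1
  height(40) = 1 + max(-1, -1) = 0
  height(37) = 1 + max(-1, 0) = 1
  height(42) = 1 + max(1, -1) = 2
  height(32) = 1 + max(-1, 2) = 3
  height(44) = 1 + max(3, -1) = 4
  height(48) = 1 + max(4, -1) = 5
  height(30) = 1 + max(1, 5) = 6
Height = 6


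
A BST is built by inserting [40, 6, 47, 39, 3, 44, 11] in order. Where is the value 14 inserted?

Starting tree (level order): [40, 6, 47, 3, 39, 44, None, None, None, 11]
Insertion path: 40 -> 6 -> 39 -> 11
Result: insert 14 as right child of 11
Final tree (level order): [40, 6, 47, 3, 39, 44, None, None, None, 11, None, None, None, None, 14]


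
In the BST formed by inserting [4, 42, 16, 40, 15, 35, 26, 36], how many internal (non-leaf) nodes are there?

Tree built from: [4, 42, 16, 40, 15, 35, 26, 36]
Tree (level-order array): [4, None, 42, 16, None, 15, 40, None, None, 35, None, 26, 36]
Rule: An internal node has at least one child.
Per-node child counts:
  node 4: 1 child(ren)
  node 42: 1 child(ren)
  node 16: 2 child(ren)
  node 15: 0 child(ren)
  node 40: 1 child(ren)
  node 35: 2 child(ren)
  node 26: 0 child(ren)
  node 36: 0 child(ren)
Matching nodes: [4, 42, 16, 40, 35]
Count of internal (non-leaf) nodes: 5


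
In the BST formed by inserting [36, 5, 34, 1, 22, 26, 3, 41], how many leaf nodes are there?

Tree built from: [36, 5, 34, 1, 22, 26, 3, 41]
Tree (level-order array): [36, 5, 41, 1, 34, None, None, None, 3, 22, None, None, None, None, 26]
Rule: A leaf has 0 children.
Per-node child counts:
  node 36: 2 child(ren)
  node 5: 2 child(ren)
  node 1: 1 child(ren)
  node 3: 0 child(ren)
  node 34: 1 child(ren)
  node 22: 1 child(ren)
  node 26: 0 child(ren)
  node 41: 0 child(ren)
Matching nodes: [3, 26, 41]
Count of leaf nodes: 3


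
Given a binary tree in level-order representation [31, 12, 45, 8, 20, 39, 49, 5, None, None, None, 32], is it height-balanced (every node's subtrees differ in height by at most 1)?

Tree (level-order array): [31, 12, 45, 8, 20, 39, 49, 5, None, None, None, 32]
Definition: a tree is height-balanced if, at every node, |h(left) - h(right)| <= 1 (empty subtree has height -1).
Bottom-up per-node check:
  node 5: h_left=-1, h_right=-1, diff=0 [OK], height=0
  node 8: h_left=0, h_right=-1, diff=1 [OK], height=1
  node 20: h_left=-1, h_right=-1, diff=0 [OK], height=0
  node 12: h_left=1, h_right=0, diff=1 [OK], height=2
  node 32: h_left=-1, h_right=-1, diff=0 [OK], height=0
  node 39: h_left=0, h_right=-1, diff=1 [OK], height=1
  node 49: h_left=-1, h_right=-1, diff=0 [OK], height=0
  node 45: h_left=1, h_right=0, diff=1 [OK], height=2
  node 31: h_left=2, h_right=2, diff=0 [OK], height=3
All nodes satisfy the balance condition.
Result: Balanced


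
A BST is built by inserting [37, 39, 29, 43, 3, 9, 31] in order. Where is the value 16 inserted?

Starting tree (level order): [37, 29, 39, 3, 31, None, 43, None, 9]
Insertion path: 37 -> 29 -> 3 -> 9
Result: insert 16 as right child of 9
Final tree (level order): [37, 29, 39, 3, 31, None, 43, None, 9, None, None, None, None, None, 16]


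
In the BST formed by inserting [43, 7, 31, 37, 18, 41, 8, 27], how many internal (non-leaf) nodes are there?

Tree built from: [43, 7, 31, 37, 18, 41, 8, 27]
Tree (level-order array): [43, 7, None, None, 31, 18, 37, 8, 27, None, 41]
Rule: An internal node has at least one child.
Per-node child counts:
  node 43: 1 child(ren)
  node 7: 1 child(ren)
  node 31: 2 child(ren)
  node 18: 2 child(ren)
  node 8: 0 child(ren)
  node 27: 0 child(ren)
  node 37: 1 child(ren)
  node 41: 0 child(ren)
Matching nodes: [43, 7, 31, 18, 37]
Count of internal (non-leaf) nodes: 5


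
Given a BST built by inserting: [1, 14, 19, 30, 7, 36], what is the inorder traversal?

Tree insertion order: [1, 14, 19, 30, 7, 36]
Tree (level-order array): [1, None, 14, 7, 19, None, None, None, 30, None, 36]
Inorder traversal: [1, 7, 14, 19, 30, 36]


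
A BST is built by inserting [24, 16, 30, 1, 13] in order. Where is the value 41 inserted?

Starting tree (level order): [24, 16, 30, 1, None, None, None, None, 13]
Insertion path: 24 -> 30
Result: insert 41 as right child of 30
Final tree (level order): [24, 16, 30, 1, None, None, 41, None, 13]


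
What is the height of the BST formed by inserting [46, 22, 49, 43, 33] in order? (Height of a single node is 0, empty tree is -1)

Insertion order: [46, 22, 49, 43, 33]
Tree (level-order array): [46, 22, 49, None, 43, None, None, 33]
Compute height bottom-up (empty subtree = -1):
  height(33) = 1 + max(-1, -1) = 0
  height(43) = 1 + max(0, -1) = 1
  height(22) = 1 + max(-1, 1) = 2
  height(49) = 1 + max(-1, -1) = 0
  height(46) = 1 + max(2, 0) = 3
Height = 3


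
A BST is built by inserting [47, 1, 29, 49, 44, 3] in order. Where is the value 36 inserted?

Starting tree (level order): [47, 1, 49, None, 29, None, None, 3, 44]
Insertion path: 47 -> 1 -> 29 -> 44
Result: insert 36 as left child of 44
Final tree (level order): [47, 1, 49, None, 29, None, None, 3, 44, None, None, 36]


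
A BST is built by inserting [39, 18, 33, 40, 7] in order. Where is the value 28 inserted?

Starting tree (level order): [39, 18, 40, 7, 33]
Insertion path: 39 -> 18 -> 33
Result: insert 28 as left child of 33
Final tree (level order): [39, 18, 40, 7, 33, None, None, None, None, 28]


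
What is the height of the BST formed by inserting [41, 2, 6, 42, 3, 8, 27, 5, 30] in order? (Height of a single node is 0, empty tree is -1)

Insertion order: [41, 2, 6, 42, 3, 8, 27, 5, 30]
Tree (level-order array): [41, 2, 42, None, 6, None, None, 3, 8, None, 5, None, 27, None, None, None, 30]
Compute height bottom-up (empty subtree = -1):
  height(5) = 1 + max(-1, -1) = 0
  height(3) = 1 + max(-1, 0) = 1
  height(30) = 1 + max(-1, -1) = 0
  height(27) = 1 + max(-1, 0) = 1
  height(8) = 1 + max(-1, 1) = 2
  height(6) = 1 + max(1, 2) = 3
  height(2) = 1 + max(-1, 3) = 4
  height(42) = 1 + max(-1, -1) = 0
  height(41) = 1 + max(4, 0) = 5
Height = 5


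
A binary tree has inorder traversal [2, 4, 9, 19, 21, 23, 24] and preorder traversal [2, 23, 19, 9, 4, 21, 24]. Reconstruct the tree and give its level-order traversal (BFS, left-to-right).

Inorder:  [2, 4, 9, 19, 21, 23, 24]
Preorder: [2, 23, 19, 9, 4, 21, 24]
Algorithm: preorder visits root first, so consume preorder in order;
for each root, split the current inorder slice at that value into
left-subtree inorder and right-subtree inorder, then recurse.
Recursive splits:
  root=2; inorder splits into left=[], right=[4, 9, 19, 21, 23, 24]
  root=23; inorder splits into left=[4, 9, 19, 21], right=[24]
  root=19; inorder splits into left=[4, 9], right=[21]
  root=9; inorder splits into left=[4], right=[]
  root=4; inorder splits into left=[], right=[]
  root=21; inorder splits into left=[], right=[]
  root=24; inorder splits into left=[], right=[]
Reconstructed level-order: [2, 23, 19, 24, 9, 21, 4]


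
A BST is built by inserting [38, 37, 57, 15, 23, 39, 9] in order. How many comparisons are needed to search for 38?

Search path for 38: 38
Found: True
Comparisons: 1


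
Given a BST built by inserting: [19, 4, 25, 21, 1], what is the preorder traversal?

Tree insertion order: [19, 4, 25, 21, 1]
Tree (level-order array): [19, 4, 25, 1, None, 21]
Preorder traversal: [19, 4, 1, 25, 21]


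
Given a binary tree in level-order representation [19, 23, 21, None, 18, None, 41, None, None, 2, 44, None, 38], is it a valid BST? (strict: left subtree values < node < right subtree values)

Level-order array: [19, 23, 21, None, 18, None, 41, None, None, 2, 44, None, 38]
Validate using subtree bounds (lo, hi): at each node, require lo < value < hi,
then recurse left with hi=value and right with lo=value.
Preorder trace (stopping at first violation):
  at node 19 with bounds (-inf, +inf): OK
  at node 23 with bounds (-inf, 19): VIOLATION
Node 23 violates its bound: not (-inf < 23 < 19).
Result: Not a valid BST


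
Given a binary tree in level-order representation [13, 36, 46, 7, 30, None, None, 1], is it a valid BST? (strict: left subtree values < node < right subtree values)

Level-order array: [13, 36, 46, 7, 30, None, None, 1]
Validate using subtree bounds (lo, hi): at each node, require lo < value < hi,
then recurse left with hi=value and right with lo=value.
Preorder trace (stopping at first violation):
  at node 13 with bounds (-inf, +inf): OK
  at node 36 with bounds (-inf, 13): VIOLATION
Node 36 violates its bound: not (-inf < 36 < 13).
Result: Not a valid BST


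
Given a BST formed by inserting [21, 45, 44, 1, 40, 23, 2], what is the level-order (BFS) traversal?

Tree insertion order: [21, 45, 44, 1, 40, 23, 2]
Tree (level-order array): [21, 1, 45, None, 2, 44, None, None, None, 40, None, 23]
BFS from the root, enqueuing left then right child of each popped node:
  queue [21] -> pop 21, enqueue [1, 45], visited so far: [21]
  queue [1, 45] -> pop 1, enqueue [2], visited so far: [21, 1]
  queue [45, 2] -> pop 45, enqueue [44], visited so far: [21, 1, 45]
  queue [2, 44] -> pop 2, enqueue [none], visited so far: [21, 1, 45, 2]
  queue [44] -> pop 44, enqueue [40], visited so far: [21, 1, 45, 2, 44]
  queue [40] -> pop 40, enqueue [23], visited so far: [21, 1, 45, 2, 44, 40]
  queue [23] -> pop 23, enqueue [none], visited so far: [21, 1, 45, 2, 44, 40, 23]
Result: [21, 1, 45, 2, 44, 40, 23]


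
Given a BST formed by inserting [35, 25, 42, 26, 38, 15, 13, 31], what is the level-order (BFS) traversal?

Tree insertion order: [35, 25, 42, 26, 38, 15, 13, 31]
Tree (level-order array): [35, 25, 42, 15, 26, 38, None, 13, None, None, 31]
BFS from the root, enqueuing left then right child of each popped node:
  queue [35] -> pop 35, enqueue [25, 42], visited so far: [35]
  queue [25, 42] -> pop 25, enqueue [15, 26], visited so far: [35, 25]
  queue [42, 15, 26] -> pop 42, enqueue [38], visited so far: [35, 25, 42]
  queue [15, 26, 38] -> pop 15, enqueue [13], visited so far: [35, 25, 42, 15]
  queue [26, 38, 13] -> pop 26, enqueue [31], visited so far: [35, 25, 42, 15, 26]
  queue [38, 13, 31] -> pop 38, enqueue [none], visited so far: [35, 25, 42, 15, 26, 38]
  queue [13, 31] -> pop 13, enqueue [none], visited so far: [35, 25, 42, 15, 26, 38, 13]
  queue [31] -> pop 31, enqueue [none], visited so far: [35, 25, 42, 15, 26, 38, 13, 31]
Result: [35, 25, 42, 15, 26, 38, 13, 31]


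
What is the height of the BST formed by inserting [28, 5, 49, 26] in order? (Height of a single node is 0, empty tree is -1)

Insertion order: [28, 5, 49, 26]
Tree (level-order array): [28, 5, 49, None, 26]
Compute height bottom-up (empty subtree = -1):
  height(26) = 1 + max(-1, -1) = 0
  height(5) = 1 + max(-1, 0) = 1
  height(49) = 1 + max(-1, -1) = 0
  height(28) = 1 + max(1, 0) = 2
Height = 2


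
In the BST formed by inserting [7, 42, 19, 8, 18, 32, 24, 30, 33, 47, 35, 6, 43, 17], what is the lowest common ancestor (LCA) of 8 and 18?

Tree insertion order: [7, 42, 19, 8, 18, 32, 24, 30, 33, 47, 35, 6, 43, 17]
Tree (level-order array): [7, 6, 42, None, None, 19, 47, 8, 32, 43, None, None, 18, 24, 33, None, None, 17, None, None, 30, None, 35]
In a BST, the LCA of p=8, q=18 is the first node v on the
root-to-leaf path with p <= v <= q (go left if both < v, right if both > v).
Walk from root:
  at 7: both 8 and 18 > 7, go right
  at 42: both 8 and 18 < 42, go left
  at 19: both 8 and 18 < 19, go left
  at 8: 8 <= 8 <= 18, this is the LCA
LCA = 8


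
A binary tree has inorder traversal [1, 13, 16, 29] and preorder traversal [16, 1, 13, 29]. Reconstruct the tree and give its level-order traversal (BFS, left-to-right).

Inorder:  [1, 13, 16, 29]
Preorder: [16, 1, 13, 29]
Algorithm: preorder visits root first, so consume preorder in order;
for each root, split the current inorder slice at that value into
left-subtree inorder and right-subtree inorder, then recurse.
Recursive splits:
  root=16; inorder splits into left=[1, 13], right=[29]
  root=1; inorder splits into left=[], right=[13]
  root=13; inorder splits into left=[], right=[]
  root=29; inorder splits into left=[], right=[]
Reconstructed level-order: [16, 1, 29, 13]


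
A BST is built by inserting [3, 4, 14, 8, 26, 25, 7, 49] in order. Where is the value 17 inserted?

Starting tree (level order): [3, None, 4, None, 14, 8, 26, 7, None, 25, 49]
Insertion path: 3 -> 4 -> 14 -> 26 -> 25
Result: insert 17 as left child of 25
Final tree (level order): [3, None, 4, None, 14, 8, 26, 7, None, 25, 49, None, None, 17]


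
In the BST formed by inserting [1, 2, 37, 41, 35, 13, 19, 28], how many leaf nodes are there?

Tree built from: [1, 2, 37, 41, 35, 13, 19, 28]
Tree (level-order array): [1, None, 2, None, 37, 35, 41, 13, None, None, None, None, 19, None, 28]
Rule: A leaf has 0 children.
Per-node child counts:
  node 1: 1 child(ren)
  node 2: 1 child(ren)
  node 37: 2 child(ren)
  node 35: 1 child(ren)
  node 13: 1 child(ren)
  node 19: 1 child(ren)
  node 28: 0 child(ren)
  node 41: 0 child(ren)
Matching nodes: [28, 41]
Count of leaf nodes: 2


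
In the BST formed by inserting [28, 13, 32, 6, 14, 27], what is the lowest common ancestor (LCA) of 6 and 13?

Tree insertion order: [28, 13, 32, 6, 14, 27]
Tree (level-order array): [28, 13, 32, 6, 14, None, None, None, None, None, 27]
In a BST, the LCA of p=6, q=13 is the first node v on the
root-to-leaf path with p <= v <= q (go left if both < v, right if both > v).
Walk from root:
  at 28: both 6 and 13 < 28, go left
  at 13: 6 <= 13 <= 13, this is the LCA
LCA = 13


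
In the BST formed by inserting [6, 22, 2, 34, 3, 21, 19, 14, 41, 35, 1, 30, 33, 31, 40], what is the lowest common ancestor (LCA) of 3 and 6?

Tree insertion order: [6, 22, 2, 34, 3, 21, 19, 14, 41, 35, 1, 30, 33, 31, 40]
Tree (level-order array): [6, 2, 22, 1, 3, 21, 34, None, None, None, None, 19, None, 30, 41, 14, None, None, 33, 35, None, None, None, 31, None, None, 40]
In a BST, the LCA of p=3, q=6 is the first node v on the
root-to-leaf path with p <= v <= q (go left if both < v, right if both > v).
Walk from root:
  at 6: 3 <= 6 <= 6, this is the LCA
LCA = 6


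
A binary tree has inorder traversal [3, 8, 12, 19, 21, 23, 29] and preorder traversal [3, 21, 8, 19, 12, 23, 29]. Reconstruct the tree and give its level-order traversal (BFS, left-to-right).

Inorder:  [3, 8, 12, 19, 21, 23, 29]
Preorder: [3, 21, 8, 19, 12, 23, 29]
Algorithm: preorder visits root first, so consume preorder in order;
for each root, split the current inorder slice at that value into
left-subtree inorder and right-subtree inorder, then recurse.
Recursive splits:
  root=3; inorder splits into left=[], right=[8, 12, 19, 21, 23, 29]
  root=21; inorder splits into left=[8, 12, 19], right=[23, 29]
  root=8; inorder splits into left=[], right=[12, 19]
  root=19; inorder splits into left=[12], right=[]
  root=12; inorder splits into left=[], right=[]
  root=23; inorder splits into left=[], right=[29]
  root=29; inorder splits into left=[], right=[]
Reconstructed level-order: [3, 21, 8, 23, 19, 29, 12]


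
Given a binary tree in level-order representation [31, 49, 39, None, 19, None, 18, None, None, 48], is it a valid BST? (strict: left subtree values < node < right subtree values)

Level-order array: [31, 49, 39, None, 19, None, 18, None, None, 48]
Validate using subtree bounds (lo, hi): at each node, require lo < value < hi,
then recurse left with hi=value and right with lo=value.
Preorder trace (stopping at first violation):
  at node 31 with bounds (-inf, +inf): OK
  at node 49 with bounds (-inf, 31): VIOLATION
Node 49 violates its bound: not (-inf < 49 < 31).
Result: Not a valid BST


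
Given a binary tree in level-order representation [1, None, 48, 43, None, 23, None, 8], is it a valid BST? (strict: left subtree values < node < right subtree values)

Level-order array: [1, None, 48, 43, None, 23, None, 8]
Validate using subtree bounds (lo, hi): at each node, require lo < value < hi,
then recurse left with hi=value and right with lo=value.
Preorder trace (stopping at first violation):
  at node 1 with bounds (-inf, +inf): OK
  at node 48 with bounds (1, +inf): OK
  at node 43 with bounds (1, 48): OK
  at node 23 with bounds (1, 43): OK
  at node 8 with bounds (1, 23): OK
No violation found at any node.
Result: Valid BST


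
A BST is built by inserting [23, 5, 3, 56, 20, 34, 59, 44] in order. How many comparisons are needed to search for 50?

Search path for 50: 23 -> 56 -> 34 -> 44
Found: False
Comparisons: 4


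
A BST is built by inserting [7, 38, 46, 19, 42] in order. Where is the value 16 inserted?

Starting tree (level order): [7, None, 38, 19, 46, None, None, 42]
Insertion path: 7 -> 38 -> 19
Result: insert 16 as left child of 19
Final tree (level order): [7, None, 38, 19, 46, 16, None, 42]


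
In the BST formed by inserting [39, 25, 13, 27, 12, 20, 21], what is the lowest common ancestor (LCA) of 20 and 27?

Tree insertion order: [39, 25, 13, 27, 12, 20, 21]
Tree (level-order array): [39, 25, None, 13, 27, 12, 20, None, None, None, None, None, 21]
In a BST, the LCA of p=20, q=27 is the first node v on the
root-to-leaf path with p <= v <= q (go left if both < v, right if both > v).
Walk from root:
  at 39: both 20 and 27 < 39, go left
  at 25: 20 <= 25 <= 27, this is the LCA
LCA = 25


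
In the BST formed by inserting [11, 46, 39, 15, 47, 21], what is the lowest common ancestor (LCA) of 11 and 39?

Tree insertion order: [11, 46, 39, 15, 47, 21]
Tree (level-order array): [11, None, 46, 39, 47, 15, None, None, None, None, 21]
In a BST, the LCA of p=11, q=39 is the first node v on the
root-to-leaf path with p <= v <= q (go left if both < v, right if both > v).
Walk from root:
  at 11: 11 <= 11 <= 39, this is the LCA
LCA = 11


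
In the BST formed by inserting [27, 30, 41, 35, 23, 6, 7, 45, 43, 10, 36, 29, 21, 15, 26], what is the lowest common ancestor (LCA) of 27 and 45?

Tree insertion order: [27, 30, 41, 35, 23, 6, 7, 45, 43, 10, 36, 29, 21, 15, 26]
Tree (level-order array): [27, 23, 30, 6, 26, 29, 41, None, 7, None, None, None, None, 35, 45, None, 10, None, 36, 43, None, None, 21, None, None, None, None, 15]
In a BST, the LCA of p=27, q=45 is the first node v on the
root-to-leaf path with p <= v <= q (go left if both < v, right if both > v).
Walk from root:
  at 27: 27 <= 27 <= 45, this is the LCA
LCA = 27


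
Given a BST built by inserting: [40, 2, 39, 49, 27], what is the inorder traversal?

Tree insertion order: [40, 2, 39, 49, 27]
Tree (level-order array): [40, 2, 49, None, 39, None, None, 27]
Inorder traversal: [2, 27, 39, 40, 49]


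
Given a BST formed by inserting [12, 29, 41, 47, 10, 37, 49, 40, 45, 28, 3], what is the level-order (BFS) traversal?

Tree insertion order: [12, 29, 41, 47, 10, 37, 49, 40, 45, 28, 3]
Tree (level-order array): [12, 10, 29, 3, None, 28, 41, None, None, None, None, 37, 47, None, 40, 45, 49]
BFS from the root, enqueuing left then right child of each popped node:
  queue [12] -> pop 12, enqueue [10, 29], visited so far: [12]
  queue [10, 29] -> pop 10, enqueue [3], visited so far: [12, 10]
  queue [29, 3] -> pop 29, enqueue [28, 41], visited so far: [12, 10, 29]
  queue [3, 28, 41] -> pop 3, enqueue [none], visited so far: [12, 10, 29, 3]
  queue [28, 41] -> pop 28, enqueue [none], visited so far: [12, 10, 29, 3, 28]
  queue [41] -> pop 41, enqueue [37, 47], visited so far: [12, 10, 29, 3, 28, 41]
  queue [37, 47] -> pop 37, enqueue [40], visited so far: [12, 10, 29, 3, 28, 41, 37]
  queue [47, 40] -> pop 47, enqueue [45, 49], visited so far: [12, 10, 29, 3, 28, 41, 37, 47]
  queue [40, 45, 49] -> pop 40, enqueue [none], visited so far: [12, 10, 29, 3, 28, 41, 37, 47, 40]
  queue [45, 49] -> pop 45, enqueue [none], visited so far: [12, 10, 29, 3, 28, 41, 37, 47, 40, 45]
  queue [49] -> pop 49, enqueue [none], visited so far: [12, 10, 29, 3, 28, 41, 37, 47, 40, 45, 49]
Result: [12, 10, 29, 3, 28, 41, 37, 47, 40, 45, 49]


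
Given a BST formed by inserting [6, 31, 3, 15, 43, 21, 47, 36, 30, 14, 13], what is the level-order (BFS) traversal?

Tree insertion order: [6, 31, 3, 15, 43, 21, 47, 36, 30, 14, 13]
Tree (level-order array): [6, 3, 31, None, None, 15, 43, 14, 21, 36, 47, 13, None, None, 30]
BFS from the root, enqueuing left then right child of each popped node:
  queue [6] -> pop 6, enqueue [3, 31], visited so far: [6]
  queue [3, 31] -> pop 3, enqueue [none], visited so far: [6, 3]
  queue [31] -> pop 31, enqueue [15, 43], visited so far: [6, 3, 31]
  queue [15, 43] -> pop 15, enqueue [14, 21], visited so far: [6, 3, 31, 15]
  queue [43, 14, 21] -> pop 43, enqueue [36, 47], visited so far: [6, 3, 31, 15, 43]
  queue [14, 21, 36, 47] -> pop 14, enqueue [13], visited so far: [6, 3, 31, 15, 43, 14]
  queue [21, 36, 47, 13] -> pop 21, enqueue [30], visited so far: [6, 3, 31, 15, 43, 14, 21]
  queue [36, 47, 13, 30] -> pop 36, enqueue [none], visited so far: [6, 3, 31, 15, 43, 14, 21, 36]
  queue [47, 13, 30] -> pop 47, enqueue [none], visited so far: [6, 3, 31, 15, 43, 14, 21, 36, 47]
  queue [13, 30] -> pop 13, enqueue [none], visited so far: [6, 3, 31, 15, 43, 14, 21, 36, 47, 13]
  queue [30] -> pop 30, enqueue [none], visited so far: [6, 3, 31, 15, 43, 14, 21, 36, 47, 13, 30]
Result: [6, 3, 31, 15, 43, 14, 21, 36, 47, 13, 30]


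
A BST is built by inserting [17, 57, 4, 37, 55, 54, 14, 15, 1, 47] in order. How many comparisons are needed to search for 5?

Search path for 5: 17 -> 4 -> 14
Found: False
Comparisons: 3


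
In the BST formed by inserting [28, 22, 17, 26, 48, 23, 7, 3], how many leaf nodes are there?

Tree built from: [28, 22, 17, 26, 48, 23, 7, 3]
Tree (level-order array): [28, 22, 48, 17, 26, None, None, 7, None, 23, None, 3]
Rule: A leaf has 0 children.
Per-node child counts:
  node 28: 2 child(ren)
  node 22: 2 child(ren)
  node 17: 1 child(ren)
  node 7: 1 child(ren)
  node 3: 0 child(ren)
  node 26: 1 child(ren)
  node 23: 0 child(ren)
  node 48: 0 child(ren)
Matching nodes: [3, 23, 48]
Count of leaf nodes: 3


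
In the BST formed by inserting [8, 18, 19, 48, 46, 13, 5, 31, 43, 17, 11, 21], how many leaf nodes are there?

Tree built from: [8, 18, 19, 48, 46, 13, 5, 31, 43, 17, 11, 21]
Tree (level-order array): [8, 5, 18, None, None, 13, 19, 11, 17, None, 48, None, None, None, None, 46, None, 31, None, 21, 43]
Rule: A leaf has 0 children.
Per-node child counts:
  node 8: 2 child(ren)
  node 5: 0 child(ren)
  node 18: 2 child(ren)
  node 13: 2 child(ren)
  node 11: 0 child(ren)
  node 17: 0 child(ren)
  node 19: 1 child(ren)
  node 48: 1 child(ren)
  node 46: 1 child(ren)
  node 31: 2 child(ren)
  node 21: 0 child(ren)
  node 43: 0 child(ren)
Matching nodes: [5, 11, 17, 21, 43]
Count of leaf nodes: 5


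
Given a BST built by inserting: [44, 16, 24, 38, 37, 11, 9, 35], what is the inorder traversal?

Tree insertion order: [44, 16, 24, 38, 37, 11, 9, 35]
Tree (level-order array): [44, 16, None, 11, 24, 9, None, None, 38, None, None, 37, None, 35]
Inorder traversal: [9, 11, 16, 24, 35, 37, 38, 44]


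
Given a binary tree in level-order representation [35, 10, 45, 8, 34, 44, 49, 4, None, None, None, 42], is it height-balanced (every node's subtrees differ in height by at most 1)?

Tree (level-order array): [35, 10, 45, 8, 34, 44, 49, 4, None, None, None, 42]
Definition: a tree is height-balanced if, at every node, |h(left) - h(right)| <= 1 (empty subtree has height -1).
Bottom-up per-node check:
  node 4: h_left=-1, h_right=-1, diff=0 [OK], height=0
  node 8: h_left=0, h_right=-1, diff=1 [OK], height=1
  node 34: h_left=-1, h_right=-1, diff=0 [OK], height=0
  node 10: h_left=1, h_right=0, diff=1 [OK], height=2
  node 42: h_left=-1, h_right=-1, diff=0 [OK], height=0
  node 44: h_left=0, h_right=-1, diff=1 [OK], height=1
  node 49: h_left=-1, h_right=-1, diff=0 [OK], height=0
  node 45: h_left=1, h_right=0, diff=1 [OK], height=2
  node 35: h_left=2, h_right=2, diff=0 [OK], height=3
All nodes satisfy the balance condition.
Result: Balanced


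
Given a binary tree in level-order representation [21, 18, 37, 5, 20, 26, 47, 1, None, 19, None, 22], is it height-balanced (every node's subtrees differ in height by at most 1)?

Tree (level-order array): [21, 18, 37, 5, 20, 26, 47, 1, None, 19, None, 22]
Definition: a tree is height-balanced if, at every node, |h(left) - h(right)| <= 1 (empty subtree has height -1).
Bottom-up per-node check:
  node 1: h_left=-1, h_right=-1, diff=0 [OK], height=0
  node 5: h_left=0, h_right=-1, diff=1 [OK], height=1
  node 19: h_left=-1, h_right=-1, diff=0 [OK], height=0
  node 20: h_left=0, h_right=-1, diff=1 [OK], height=1
  node 18: h_left=1, h_right=1, diff=0 [OK], height=2
  node 22: h_left=-1, h_right=-1, diff=0 [OK], height=0
  node 26: h_left=0, h_right=-1, diff=1 [OK], height=1
  node 47: h_left=-1, h_right=-1, diff=0 [OK], height=0
  node 37: h_left=1, h_right=0, diff=1 [OK], height=2
  node 21: h_left=2, h_right=2, diff=0 [OK], height=3
All nodes satisfy the balance condition.
Result: Balanced


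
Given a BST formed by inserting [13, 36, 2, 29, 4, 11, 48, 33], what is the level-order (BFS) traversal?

Tree insertion order: [13, 36, 2, 29, 4, 11, 48, 33]
Tree (level-order array): [13, 2, 36, None, 4, 29, 48, None, 11, None, 33]
BFS from the root, enqueuing left then right child of each popped node:
  queue [13] -> pop 13, enqueue [2, 36], visited so far: [13]
  queue [2, 36] -> pop 2, enqueue [4], visited so far: [13, 2]
  queue [36, 4] -> pop 36, enqueue [29, 48], visited so far: [13, 2, 36]
  queue [4, 29, 48] -> pop 4, enqueue [11], visited so far: [13, 2, 36, 4]
  queue [29, 48, 11] -> pop 29, enqueue [33], visited so far: [13, 2, 36, 4, 29]
  queue [48, 11, 33] -> pop 48, enqueue [none], visited so far: [13, 2, 36, 4, 29, 48]
  queue [11, 33] -> pop 11, enqueue [none], visited so far: [13, 2, 36, 4, 29, 48, 11]
  queue [33] -> pop 33, enqueue [none], visited so far: [13, 2, 36, 4, 29, 48, 11, 33]
Result: [13, 2, 36, 4, 29, 48, 11, 33]


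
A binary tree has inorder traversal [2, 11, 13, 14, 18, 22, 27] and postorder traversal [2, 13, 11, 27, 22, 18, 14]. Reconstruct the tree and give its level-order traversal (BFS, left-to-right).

Inorder:   [2, 11, 13, 14, 18, 22, 27]
Postorder: [2, 13, 11, 27, 22, 18, 14]
Algorithm: postorder visits root last, so walk postorder right-to-left;
each value is the root of the current inorder slice — split it at that
value, recurse on the right subtree first, then the left.
Recursive splits:
  root=14; inorder splits into left=[2, 11, 13], right=[18, 22, 27]
  root=18; inorder splits into left=[], right=[22, 27]
  root=22; inorder splits into left=[], right=[27]
  root=27; inorder splits into left=[], right=[]
  root=11; inorder splits into left=[2], right=[13]
  root=13; inorder splits into left=[], right=[]
  root=2; inorder splits into left=[], right=[]
Reconstructed level-order: [14, 11, 18, 2, 13, 22, 27]


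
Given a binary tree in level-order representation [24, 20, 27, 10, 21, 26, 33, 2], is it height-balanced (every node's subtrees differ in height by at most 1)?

Tree (level-order array): [24, 20, 27, 10, 21, 26, 33, 2]
Definition: a tree is height-balanced if, at every node, |h(left) - h(right)| <= 1 (empty subtree has height -1).
Bottom-up per-node check:
  node 2: h_left=-1, h_right=-1, diff=0 [OK], height=0
  node 10: h_left=0, h_right=-1, diff=1 [OK], height=1
  node 21: h_left=-1, h_right=-1, diff=0 [OK], height=0
  node 20: h_left=1, h_right=0, diff=1 [OK], height=2
  node 26: h_left=-1, h_right=-1, diff=0 [OK], height=0
  node 33: h_left=-1, h_right=-1, diff=0 [OK], height=0
  node 27: h_left=0, h_right=0, diff=0 [OK], height=1
  node 24: h_left=2, h_right=1, diff=1 [OK], height=3
All nodes satisfy the balance condition.
Result: Balanced


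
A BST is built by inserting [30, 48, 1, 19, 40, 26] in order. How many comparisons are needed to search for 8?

Search path for 8: 30 -> 1 -> 19
Found: False
Comparisons: 3


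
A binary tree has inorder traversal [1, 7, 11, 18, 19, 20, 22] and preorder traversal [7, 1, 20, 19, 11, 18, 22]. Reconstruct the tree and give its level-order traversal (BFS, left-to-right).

Inorder:  [1, 7, 11, 18, 19, 20, 22]
Preorder: [7, 1, 20, 19, 11, 18, 22]
Algorithm: preorder visits root first, so consume preorder in order;
for each root, split the current inorder slice at that value into
left-subtree inorder and right-subtree inorder, then recurse.
Recursive splits:
  root=7; inorder splits into left=[1], right=[11, 18, 19, 20, 22]
  root=1; inorder splits into left=[], right=[]
  root=20; inorder splits into left=[11, 18, 19], right=[22]
  root=19; inorder splits into left=[11, 18], right=[]
  root=11; inorder splits into left=[], right=[18]
  root=18; inorder splits into left=[], right=[]
  root=22; inorder splits into left=[], right=[]
Reconstructed level-order: [7, 1, 20, 19, 22, 11, 18]


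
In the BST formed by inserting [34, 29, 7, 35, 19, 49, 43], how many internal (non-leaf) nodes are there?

Tree built from: [34, 29, 7, 35, 19, 49, 43]
Tree (level-order array): [34, 29, 35, 7, None, None, 49, None, 19, 43]
Rule: An internal node has at least one child.
Per-node child counts:
  node 34: 2 child(ren)
  node 29: 1 child(ren)
  node 7: 1 child(ren)
  node 19: 0 child(ren)
  node 35: 1 child(ren)
  node 49: 1 child(ren)
  node 43: 0 child(ren)
Matching nodes: [34, 29, 7, 35, 49]
Count of internal (non-leaf) nodes: 5


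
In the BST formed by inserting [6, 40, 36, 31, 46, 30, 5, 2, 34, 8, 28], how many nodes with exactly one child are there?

Tree built from: [6, 40, 36, 31, 46, 30, 5, 2, 34, 8, 28]
Tree (level-order array): [6, 5, 40, 2, None, 36, 46, None, None, 31, None, None, None, 30, 34, 8, None, None, None, None, 28]
Rule: These are nodes with exactly 1 non-null child.
Per-node child counts:
  node 6: 2 child(ren)
  node 5: 1 child(ren)
  node 2: 0 child(ren)
  node 40: 2 child(ren)
  node 36: 1 child(ren)
  node 31: 2 child(ren)
  node 30: 1 child(ren)
  node 8: 1 child(ren)
  node 28: 0 child(ren)
  node 34: 0 child(ren)
  node 46: 0 child(ren)
Matching nodes: [5, 36, 30, 8]
Count of nodes with exactly one child: 4


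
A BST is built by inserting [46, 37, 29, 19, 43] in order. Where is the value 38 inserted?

Starting tree (level order): [46, 37, None, 29, 43, 19]
Insertion path: 46 -> 37 -> 43
Result: insert 38 as left child of 43
Final tree (level order): [46, 37, None, 29, 43, 19, None, 38]


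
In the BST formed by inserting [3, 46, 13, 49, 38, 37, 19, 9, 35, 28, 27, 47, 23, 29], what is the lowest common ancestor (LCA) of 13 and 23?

Tree insertion order: [3, 46, 13, 49, 38, 37, 19, 9, 35, 28, 27, 47, 23, 29]
Tree (level-order array): [3, None, 46, 13, 49, 9, 38, 47, None, None, None, 37, None, None, None, 19, None, None, 35, 28, None, 27, 29, 23]
In a BST, the LCA of p=13, q=23 is the first node v on the
root-to-leaf path with p <= v <= q (go left if both < v, right if both > v).
Walk from root:
  at 3: both 13 and 23 > 3, go right
  at 46: both 13 and 23 < 46, go left
  at 13: 13 <= 13 <= 23, this is the LCA
LCA = 13


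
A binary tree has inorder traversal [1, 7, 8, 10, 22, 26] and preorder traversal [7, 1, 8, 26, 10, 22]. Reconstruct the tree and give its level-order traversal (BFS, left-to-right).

Inorder:  [1, 7, 8, 10, 22, 26]
Preorder: [7, 1, 8, 26, 10, 22]
Algorithm: preorder visits root first, so consume preorder in order;
for each root, split the current inorder slice at that value into
left-subtree inorder and right-subtree inorder, then recurse.
Recursive splits:
  root=7; inorder splits into left=[1], right=[8, 10, 22, 26]
  root=1; inorder splits into left=[], right=[]
  root=8; inorder splits into left=[], right=[10, 22, 26]
  root=26; inorder splits into left=[10, 22], right=[]
  root=10; inorder splits into left=[], right=[22]
  root=22; inorder splits into left=[], right=[]
Reconstructed level-order: [7, 1, 8, 26, 10, 22]


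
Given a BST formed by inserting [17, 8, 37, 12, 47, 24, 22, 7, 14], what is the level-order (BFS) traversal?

Tree insertion order: [17, 8, 37, 12, 47, 24, 22, 7, 14]
Tree (level-order array): [17, 8, 37, 7, 12, 24, 47, None, None, None, 14, 22]
BFS from the root, enqueuing left then right child of each popped node:
  queue [17] -> pop 17, enqueue [8, 37], visited so far: [17]
  queue [8, 37] -> pop 8, enqueue [7, 12], visited so far: [17, 8]
  queue [37, 7, 12] -> pop 37, enqueue [24, 47], visited so far: [17, 8, 37]
  queue [7, 12, 24, 47] -> pop 7, enqueue [none], visited so far: [17, 8, 37, 7]
  queue [12, 24, 47] -> pop 12, enqueue [14], visited so far: [17, 8, 37, 7, 12]
  queue [24, 47, 14] -> pop 24, enqueue [22], visited so far: [17, 8, 37, 7, 12, 24]
  queue [47, 14, 22] -> pop 47, enqueue [none], visited so far: [17, 8, 37, 7, 12, 24, 47]
  queue [14, 22] -> pop 14, enqueue [none], visited so far: [17, 8, 37, 7, 12, 24, 47, 14]
  queue [22] -> pop 22, enqueue [none], visited so far: [17, 8, 37, 7, 12, 24, 47, 14, 22]
Result: [17, 8, 37, 7, 12, 24, 47, 14, 22]


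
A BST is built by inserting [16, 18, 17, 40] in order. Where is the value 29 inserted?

Starting tree (level order): [16, None, 18, 17, 40]
Insertion path: 16 -> 18 -> 40
Result: insert 29 as left child of 40
Final tree (level order): [16, None, 18, 17, 40, None, None, 29]


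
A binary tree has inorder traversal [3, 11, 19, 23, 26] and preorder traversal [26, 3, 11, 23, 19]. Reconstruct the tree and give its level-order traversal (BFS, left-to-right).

Inorder:  [3, 11, 19, 23, 26]
Preorder: [26, 3, 11, 23, 19]
Algorithm: preorder visits root first, so consume preorder in order;
for each root, split the current inorder slice at that value into
left-subtree inorder and right-subtree inorder, then recurse.
Recursive splits:
  root=26; inorder splits into left=[3, 11, 19, 23], right=[]
  root=3; inorder splits into left=[], right=[11, 19, 23]
  root=11; inorder splits into left=[], right=[19, 23]
  root=23; inorder splits into left=[19], right=[]
  root=19; inorder splits into left=[], right=[]
Reconstructed level-order: [26, 3, 11, 23, 19]
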